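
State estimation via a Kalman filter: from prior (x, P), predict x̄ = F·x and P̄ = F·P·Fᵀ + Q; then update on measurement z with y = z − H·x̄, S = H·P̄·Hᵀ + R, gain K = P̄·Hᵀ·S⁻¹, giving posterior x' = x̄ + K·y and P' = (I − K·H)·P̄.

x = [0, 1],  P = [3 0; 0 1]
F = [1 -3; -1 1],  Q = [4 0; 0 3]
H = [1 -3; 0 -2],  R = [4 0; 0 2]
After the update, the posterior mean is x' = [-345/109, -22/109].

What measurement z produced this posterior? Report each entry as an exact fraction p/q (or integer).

x̄ = F·x = [-3, 1]
P̄ = F·P·Fᵀ + Q = [16 -6; -6 7]
S = H·P̄·Hᵀ + R = [119 54; 54 30]
K = P̄·Hᵀ·S⁻¹ = [62/109 -68/109; -9/109 -104/327]
x' − x̄ = [-18/109, -131/109] = K·y
y = (KᵀK)⁻¹·Kᵀ·(x' − x̄) = [3, 3]
z = y + H·x̄ = [3, 3] + [-6, -2] = [-3, 1]

z = [-3, 1]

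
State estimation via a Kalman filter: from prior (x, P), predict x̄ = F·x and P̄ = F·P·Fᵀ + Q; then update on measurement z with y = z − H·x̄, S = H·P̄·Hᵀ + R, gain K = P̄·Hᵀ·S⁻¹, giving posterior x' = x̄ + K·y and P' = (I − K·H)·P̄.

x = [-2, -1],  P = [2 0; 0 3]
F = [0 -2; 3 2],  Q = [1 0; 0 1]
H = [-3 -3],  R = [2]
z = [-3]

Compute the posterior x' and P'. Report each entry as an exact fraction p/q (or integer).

x' = [61/26, -37/26]
P' = [2357/182 -2355/182; -2355/182 2393/182]

x̄ = F·x = [2, -8]
P̄ = F·P·Fᵀ + Q = [13 -12; -12 31]
y = z − H·x̄ = [-21]
S = H·P̄·Hᵀ + R = [182]
K = P̄·Hᵀ·S⁻¹ = [-3/182; -57/182]
x' = x̄ + K·y = [61/26, -37/26]
P' = (I − K·H)·P̄ = [2357/182 -2355/182; -2355/182 2393/182]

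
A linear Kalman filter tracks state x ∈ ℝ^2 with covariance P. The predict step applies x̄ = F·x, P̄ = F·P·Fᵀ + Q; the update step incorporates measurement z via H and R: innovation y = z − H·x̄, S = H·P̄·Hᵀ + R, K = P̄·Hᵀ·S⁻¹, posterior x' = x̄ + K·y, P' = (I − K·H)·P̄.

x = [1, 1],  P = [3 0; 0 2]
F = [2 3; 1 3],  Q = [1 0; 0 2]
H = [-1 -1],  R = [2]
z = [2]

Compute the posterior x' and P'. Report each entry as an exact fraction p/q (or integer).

x̄ = F·x = [5, 4]
P̄ = F·P·Fᵀ + Q = [31 24; 24 23]
y = z − H·x̄ = [11]
S = H·P̄·Hᵀ + R = [104]
K = P̄·Hᵀ·S⁻¹ = [-55/104; -47/104]
x' = x̄ + K·y = [-85/104, -101/104]
P' = (I − K·H)·P̄ = [199/104 -89/104; -89/104 183/104]

x' = [-85/104, -101/104]
P' = [199/104 -89/104; -89/104 183/104]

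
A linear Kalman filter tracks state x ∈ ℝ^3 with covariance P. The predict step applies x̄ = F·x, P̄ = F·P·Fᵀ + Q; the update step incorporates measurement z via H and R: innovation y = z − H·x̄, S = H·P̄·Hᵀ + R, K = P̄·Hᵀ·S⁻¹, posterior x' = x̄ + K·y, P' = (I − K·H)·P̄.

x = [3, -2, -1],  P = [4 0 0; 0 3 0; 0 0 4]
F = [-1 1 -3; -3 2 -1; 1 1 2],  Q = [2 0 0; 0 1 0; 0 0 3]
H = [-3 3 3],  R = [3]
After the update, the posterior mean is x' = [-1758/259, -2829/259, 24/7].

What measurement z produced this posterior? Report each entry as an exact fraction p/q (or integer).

x̄ = F·x = [-2, -12, -1]
P̄ = F·P·Fᵀ + Q = [45 30 -25; 30 53 -14; -25 -14 26]
S = H·P̄·Hᵀ + R = [777]
K = P̄·Hᵀ·S⁻¹ = [-40/259; 9/259; 1/7]
x' − x̄ = [-1240/259, 279/259, 31/7] = K·y
y = (KᵀK)⁻¹·Kᵀ·(x' − x̄) = [31]
z = y + H·x̄ = [31] + [-33] = [-2]

z = [-2]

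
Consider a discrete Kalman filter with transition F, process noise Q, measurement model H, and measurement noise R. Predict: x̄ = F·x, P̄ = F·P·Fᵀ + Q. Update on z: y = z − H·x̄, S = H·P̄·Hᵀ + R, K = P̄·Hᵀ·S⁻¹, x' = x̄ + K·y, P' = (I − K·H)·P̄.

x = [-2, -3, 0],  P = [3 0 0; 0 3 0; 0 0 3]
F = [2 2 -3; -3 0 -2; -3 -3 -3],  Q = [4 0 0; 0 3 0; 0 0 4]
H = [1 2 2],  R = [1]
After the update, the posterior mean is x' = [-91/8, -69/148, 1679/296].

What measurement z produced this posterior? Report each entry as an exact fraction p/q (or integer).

z = [-1]

x̄ = F·x = [-10, 6, 15]
P̄ = F·P·Fᵀ + Q = [55 0 -9; 0 42 45; -9 45 85]
S = H·P̄·Hᵀ + R = [888]
K = P̄·Hᵀ·S⁻¹ = [1/24; 29/148; 251/888]
x' − x̄ = [-11/8, -957/148, -2761/296] = K·y
y = (KᵀK)⁻¹·Kᵀ·(x' − x̄) = [-33]
z = y + H·x̄ = [-33] + [32] = [-1]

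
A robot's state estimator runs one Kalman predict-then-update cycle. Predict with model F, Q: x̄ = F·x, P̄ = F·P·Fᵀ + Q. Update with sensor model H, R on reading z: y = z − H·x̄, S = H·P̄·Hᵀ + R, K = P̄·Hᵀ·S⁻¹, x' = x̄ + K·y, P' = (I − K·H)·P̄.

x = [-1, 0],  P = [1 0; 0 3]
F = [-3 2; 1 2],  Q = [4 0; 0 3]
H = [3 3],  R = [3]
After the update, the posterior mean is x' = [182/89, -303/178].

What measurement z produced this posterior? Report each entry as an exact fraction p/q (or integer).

z = [1]

x̄ = F·x = [3, -1]
P̄ = F·P·Fᵀ + Q = [25 9; 9 16]
S = H·P̄·Hᵀ + R = [534]
K = P̄·Hᵀ·S⁻¹ = [17/89; 25/178]
x' − x̄ = [-85/89, -125/178] = K·y
y = (KᵀK)⁻¹·Kᵀ·(x' − x̄) = [-5]
z = y + H·x̄ = [-5] + [6] = [1]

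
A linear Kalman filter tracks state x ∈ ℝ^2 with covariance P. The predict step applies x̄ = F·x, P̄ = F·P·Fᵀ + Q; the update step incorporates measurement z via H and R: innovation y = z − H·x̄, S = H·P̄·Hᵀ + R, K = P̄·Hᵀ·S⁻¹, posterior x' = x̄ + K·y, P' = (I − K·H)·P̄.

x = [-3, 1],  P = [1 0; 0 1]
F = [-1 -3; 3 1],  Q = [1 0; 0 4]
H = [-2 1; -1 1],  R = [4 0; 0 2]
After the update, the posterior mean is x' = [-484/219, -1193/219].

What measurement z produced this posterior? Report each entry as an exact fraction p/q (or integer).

x̄ = F·x = [0, -8]
P̄ = F·P·Fᵀ + Q = [11 -6; -6 14]
S = H·P̄·Hᵀ + R = [86 54; 54 39]
K = P̄·Hᵀ·S⁻¹ = [-29/73 25/219; -11/73 158/219]
x' − x̄ = [-484/219, 559/219] = K·y
y = (KᵀK)⁻¹·Kᵀ·(x' − x̄) = [7, 5]
z = y + H·x̄ = [7, 5] + [-8, -8] = [-1, -3]

z = [-1, -3]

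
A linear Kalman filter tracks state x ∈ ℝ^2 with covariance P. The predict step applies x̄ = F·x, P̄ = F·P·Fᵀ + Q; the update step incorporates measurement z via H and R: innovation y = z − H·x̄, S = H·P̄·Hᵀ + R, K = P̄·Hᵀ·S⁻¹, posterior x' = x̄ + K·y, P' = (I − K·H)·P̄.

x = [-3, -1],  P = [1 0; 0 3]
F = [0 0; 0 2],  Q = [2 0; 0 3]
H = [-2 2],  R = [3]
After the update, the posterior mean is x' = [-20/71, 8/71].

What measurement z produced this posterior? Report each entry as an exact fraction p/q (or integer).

z = [1]

x̄ = F·x = [0, -2]
P̄ = F·P·Fᵀ + Q = [2 0; 0 15]
S = H·P̄·Hᵀ + R = [71]
K = P̄·Hᵀ·S⁻¹ = [-4/71; 30/71]
x' − x̄ = [-20/71, 150/71] = K·y
y = (KᵀK)⁻¹·Kᵀ·(x' − x̄) = [5]
z = y + H·x̄ = [5] + [-4] = [1]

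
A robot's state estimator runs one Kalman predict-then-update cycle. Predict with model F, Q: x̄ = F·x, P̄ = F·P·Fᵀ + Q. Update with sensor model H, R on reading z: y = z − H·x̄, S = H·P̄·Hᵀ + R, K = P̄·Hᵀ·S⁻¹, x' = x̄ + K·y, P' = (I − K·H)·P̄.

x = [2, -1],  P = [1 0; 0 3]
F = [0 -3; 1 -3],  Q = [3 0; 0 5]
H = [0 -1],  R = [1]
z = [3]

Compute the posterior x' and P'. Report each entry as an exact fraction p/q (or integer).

x' = [-57/17, -47/17]
P' = [291/34 27/34; 27/34 33/34]

x̄ = F·x = [3, 5]
P̄ = F·P·Fᵀ + Q = [30 27; 27 33]
y = z − H·x̄ = [8]
S = H·P̄·Hᵀ + R = [34]
K = P̄·Hᵀ·S⁻¹ = [-27/34; -33/34]
x' = x̄ + K·y = [-57/17, -47/17]
P' = (I − K·H)·P̄ = [291/34 27/34; 27/34 33/34]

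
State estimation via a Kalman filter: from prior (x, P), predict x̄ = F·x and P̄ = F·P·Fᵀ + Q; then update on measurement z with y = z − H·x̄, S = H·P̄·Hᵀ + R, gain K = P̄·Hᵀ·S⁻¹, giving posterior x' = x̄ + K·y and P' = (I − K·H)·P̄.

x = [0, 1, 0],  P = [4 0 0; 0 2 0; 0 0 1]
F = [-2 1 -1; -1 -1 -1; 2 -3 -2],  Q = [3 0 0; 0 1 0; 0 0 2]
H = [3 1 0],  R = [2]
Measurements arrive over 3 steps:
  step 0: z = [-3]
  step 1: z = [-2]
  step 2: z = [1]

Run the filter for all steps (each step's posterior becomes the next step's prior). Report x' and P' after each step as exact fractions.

step 0: x̄ = F·x = [1, -1, -3]
step 0: P̄ = F·P·Fᵀ + Q = [22 7 -20; 7 8 0; -20 0 40]
step 0: y = z − H·x̄ = [-5]
step 0: S = H·P̄·Hᵀ + R = [250]
step 0: K = P̄·Hᵀ·S⁻¹ = [73/250; 29/250; -6/25]
step 0: x' = x̄ + K·y = [-23/50, -79/50, -9/5]
step 0: P' = (I − K·H)·P̄ = [171/250 -367/250 -62/25; -367/250 1159/250 174/25; -62/25 174/25 128/5]
step 1: x̄ = F·x = [57/50, 96/25, 371/50]
step 1: P̄ = F·P·Fᵀ + Q = [4501/250 1678/125 6203/250; 1678/125 4743/125 12134/125; 6203/250 12134/125 67459/250]
step 1: y = z − H·x̄ = [-463/50]
step 1: S = H·P̄·Hᵀ + R = [70631/250]
step 1: K = P̄·Hᵀ·S⁻¹ = [16859/70631; 19554/70631; 42877/70631]
step 1: x' = x̄ + K·y = [-75595/70631, 90153/70631, 127041/70631]
step 1: P' = (I − K·H)·P̄ = [134737/70631 -370493/70631 -1138957/70631; -370493/70631 1150587/70631 3502625/70631; -1138957/70631 3502625/70631 11705038/70631]
step 2: x̄ = F·x = [114302/70631, -141599/70631, -675731/70631]
step 2: P̄ = F·P·Fᵀ + Q = [3527360/70631 7036561/70631 17680134/70631; 7036561/70631 17047343/70631 43734995/70631; 17680134/70631 43734995/70631 113444717/70631]
step 2: y = z − H·x̄ = [-130676/70631]
step 2: S = H·P̄·Hᵀ + R = [91154211/70631]
step 2: K = P̄·Hᵀ·S⁻¹ = [17618641/91154211; 38157026/91154211; 96775397/91154211]
step 2: x' = x̄ + K·y = [114918026/91154211, -253338515/91154211, -1051124123/91154211]
step 2: P' = (I − K·H)·P̄ = [157398409/91154211 -436957945/91154211 -1322823013/91154211; -436957945/91154211 1387187887/91154211 4162019833/91154211; -1322823013/91154211 4162019833/91154211 13811020738/91154211]

step 0: x' = [-23/50, -79/50, -9/5], P' = [171/250 -367/250 -62/25; -367/250 1159/250 174/25; -62/25 174/25 128/5]
step 1: x' = [-75595/70631, 90153/70631, 127041/70631], P' = [134737/70631 -370493/70631 -1138957/70631; -370493/70631 1150587/70631 3502625/70631; -1138957/70631 3502625/70631 11705038/70631]
step 2: x' = [114918026/91154211, -253338515/91154211, -1051124123/91154211], P' = [157398409/91154211 -436957945/91154211 -1322823013/91154211; -436957945/91154211 1387187887/91154211 4162019833/91154211; -1322823013/91154211 4162019833/91154211 13811020738/91154211]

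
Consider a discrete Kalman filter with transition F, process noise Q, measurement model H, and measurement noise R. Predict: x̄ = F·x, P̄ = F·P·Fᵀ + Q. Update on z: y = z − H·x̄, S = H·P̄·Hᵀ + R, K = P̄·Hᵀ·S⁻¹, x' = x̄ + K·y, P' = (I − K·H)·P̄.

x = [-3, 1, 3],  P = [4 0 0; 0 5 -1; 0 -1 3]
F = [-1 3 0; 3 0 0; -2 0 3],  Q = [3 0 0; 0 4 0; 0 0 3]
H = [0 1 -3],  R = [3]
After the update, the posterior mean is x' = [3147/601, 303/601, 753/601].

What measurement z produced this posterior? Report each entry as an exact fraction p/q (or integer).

x̄ = F·x = [6, -9, 15]
P̄ = F·P·Fᵀ + Q = [52 -12 -1; -12 40 -24; -1 -24 46]
S = H·P̄·Hᵀ + R = [601]
K = P̄·Hᵀ·S⁻¹ = [-9/601; 112/601; -162/601]
x' − x̄ = [-459/601, 5712/601, -8262/601] = K·y
y = (KᵀK)⁻¹·Kᵀ·(x' − x̄) = [51]
z = y + H·x̄ = [51] + [-54] = [-3]

z = [-3]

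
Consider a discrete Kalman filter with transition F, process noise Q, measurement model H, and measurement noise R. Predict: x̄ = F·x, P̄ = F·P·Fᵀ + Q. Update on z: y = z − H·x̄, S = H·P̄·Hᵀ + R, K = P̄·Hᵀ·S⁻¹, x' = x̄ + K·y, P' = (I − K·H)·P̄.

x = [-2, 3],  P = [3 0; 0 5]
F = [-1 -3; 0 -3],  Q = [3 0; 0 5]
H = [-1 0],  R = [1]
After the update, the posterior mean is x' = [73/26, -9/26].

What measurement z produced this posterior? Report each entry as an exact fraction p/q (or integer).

z = [-3]

x̄ = F·x = [-7, -9]
P̄ = F·P·Fᵀ + Q = [51 45; 45 50]
S = H·P̄·Hᵀ + R = [52]
K = P̄·Hᵀ·S⁻¹ = [-51/52; -45/52]
x' − x̄ = [255/26, 225/26] = K·y
y = (KᵀK)⁻¹·Kᵀ·(x' − x̄) = [-10]
z = y + H·x̄ = [-10] + [7] = [-3]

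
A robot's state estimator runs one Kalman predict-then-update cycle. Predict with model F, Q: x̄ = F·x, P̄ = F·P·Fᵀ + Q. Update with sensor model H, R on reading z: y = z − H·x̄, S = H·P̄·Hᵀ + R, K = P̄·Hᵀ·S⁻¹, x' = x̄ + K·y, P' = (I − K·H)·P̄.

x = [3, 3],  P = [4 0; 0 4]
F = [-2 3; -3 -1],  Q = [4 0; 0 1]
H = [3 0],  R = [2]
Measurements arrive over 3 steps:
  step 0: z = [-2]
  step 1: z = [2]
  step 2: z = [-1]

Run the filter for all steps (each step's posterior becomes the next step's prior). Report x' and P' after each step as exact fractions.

step 0: x' = [-15/23, -294/23], P' = [56/253 12/253; 12/253 9725/253]
step 1: x' = [512958/798059, 1946481/798059], P' = [177234/798059 -57846/798059; -57846/798059 3533025/798059]
step 2: x' = [-99550593/329129059, -914357235/329129059], P' = [72785098/329129059 -18261498/329129059; -18261498/329129059 1360693063/329129059]

step 0: x̄ = F·x = [3, -12]
step 0: P̄ = F·P·Fᵀ + Q = [56 12; 12 41]
step 0: y = z − H·x̄ = [-11]
step 0: S = H·P̄·Hᵀ + R = [506]
step 0: K = P̄·Hᵀ·S⁻¹ = [84/253; 18/253]
step 0: x' = x̄ + K·y = [-15/23, -294/23]
step 0: P' = (I − K·H)·P̄ = [56/253 12/253; 12/253 9725/253]
step 1: x̄ = F·x = [-852/23, 339/23]
step 1: P̄ = F·P·Fᵀ + Q = [88617/253 -28923/253; -28923/253 10554/253]
step 1: y = z − H·x̄ = [2602/23]
step 1: S = H·P̄·Hᵀ + R = [798059/253]
step 1: K = P̄·Hᵀ·S⁻¹ = [265851/798059; -86769/798059]
step 1: x' = x̄ + K·y = [512958/798059, 1946481/798059]
step 1: P' = (I − K·H)·P̄ = [177234/798059 -57846/798059; -57846/798059 3533025/798059]
step 2: x̄ = F·x = [4813527/798059, -3485355/798059]
step 2: P̄ = F·P·Fᵀ + Q = [36392549/798059 -9130749/798059; -9130749/798059 5579114/798059]
step 2: y = z − H·x̄ = [-15238640/798059]
step 2: S = H·P̄·Hᵀ + R = [329129059/798059]
step 2: K = P̄·Hᵀ·S⁻¹ = [109177647/329129059; -27392247/329129059]
step 2: x' = x̄ + K·y = [-99550593/329129059, -914357235/329129059]
step 2: P' = (I − K·H)·P̄ = [72785098/329129059 -18261498/329129059; -18261498/329129059 1360693063/329129059]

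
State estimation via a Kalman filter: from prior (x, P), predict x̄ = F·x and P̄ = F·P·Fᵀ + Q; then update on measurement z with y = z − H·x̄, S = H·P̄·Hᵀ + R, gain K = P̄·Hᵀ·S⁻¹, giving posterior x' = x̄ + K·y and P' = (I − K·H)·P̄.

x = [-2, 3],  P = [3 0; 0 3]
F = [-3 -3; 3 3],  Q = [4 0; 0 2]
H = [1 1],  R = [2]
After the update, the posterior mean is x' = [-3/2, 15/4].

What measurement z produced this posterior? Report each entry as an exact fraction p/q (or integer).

z = [3]

x̄ = F·x = [-3, 3]
P̄ = F·P·Fᵀ + Q = [58 -54; -54 56]
S = H·P̄·Hᵀ + R = [8]
K = P̄·Hᵀ·S⁻¹ = [1/2; 1/4]
x' − x̄ = [3/2, 3/4] = K·y
y = (KᵀK)⁻¹·Kᵀ·(x' − x̄) = [3]
z = y + H·x̄ = [3] + [0] = [3]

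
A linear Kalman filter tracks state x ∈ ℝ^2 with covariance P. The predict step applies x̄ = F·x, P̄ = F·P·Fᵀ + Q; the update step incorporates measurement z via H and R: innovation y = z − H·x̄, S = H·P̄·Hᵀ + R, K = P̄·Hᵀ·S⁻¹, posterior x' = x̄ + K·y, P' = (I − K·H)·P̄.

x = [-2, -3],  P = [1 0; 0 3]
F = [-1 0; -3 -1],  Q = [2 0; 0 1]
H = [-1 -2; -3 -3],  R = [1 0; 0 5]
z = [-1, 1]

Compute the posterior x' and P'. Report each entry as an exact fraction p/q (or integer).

x' = [-841/808, 815/808]
P' = [885/808 -555/808; -555/808 485/808]

x̄ = F·x = [2, 9]
P̄ = F·P·Fᵀ + Q = [3 3; 3 13]
y = z − H·x̄ = [19, 34]
S = H·P̄·Hᵀ + R = [68 114; 114 203]
K = P̄·Hᵀ·S⁻¹ = [225/808 -99/404; -415/808 21/404]
x' = x̄ + K·y = [-841/808, 815/808]
P' = (I − K·H)·P̄ = [885/808 -555/808; -555/808 485/808]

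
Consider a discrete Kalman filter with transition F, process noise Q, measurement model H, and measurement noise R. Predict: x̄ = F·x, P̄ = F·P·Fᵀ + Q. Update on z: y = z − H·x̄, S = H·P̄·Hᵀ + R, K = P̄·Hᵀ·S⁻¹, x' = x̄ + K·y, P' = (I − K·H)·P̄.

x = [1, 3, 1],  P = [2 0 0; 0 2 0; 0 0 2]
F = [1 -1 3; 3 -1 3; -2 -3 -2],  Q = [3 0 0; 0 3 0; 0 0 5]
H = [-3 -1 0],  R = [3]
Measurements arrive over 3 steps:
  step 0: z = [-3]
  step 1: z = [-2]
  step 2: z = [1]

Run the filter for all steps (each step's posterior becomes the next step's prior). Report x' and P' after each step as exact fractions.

step 0: x̄ = F·x = [1, 3, -13]
step 0: P̄ = F·P·Fᵀ + Q = [25 26 -10; 26 41 -18; -10 -18 39]
step 0: y = z − H·x̄ = [3]
step 0: S = H·P̄·Hᵀ + R = [425]
step 0: K = P̄·Hᵀ·S⁻¹ = [-101/425; -7/25; 48/425]
step 0: x' = x̄ + K·y = [122/425, 54/25, -5381/425]
step 0: P' = (I − K·H)·P̄ = [424/425 -57/25 598/425; -57/25 192/25 -114/25; 598/425 -114/25 14271/425]
step 1: x̄ = F·x = [-16939/425, -3339/85, 7764/425]
step 1: P̄ = F·P·Fᵀ + Q = [150556/425 31131/85 -66931/425; 31131/85 6600/17 -13041/85; -66931/425 -13041/85 60181/425]
step 1: y = z − H·x̄ = [-68362/425]
step 1: S = H·P̄·Hᵀ + R = [2455209/425]
step 1: K = P̄·Hᵀ·S⁻¹ = [-202441/818403; -210655/818403; 88666/818403]
step 1: x' = x̄ + K·y = [-55663/818403, 1735433/818403, 688696/818403]
step 1: P' = (I − K·H)·P̄ = [210515/272801 -429104/272801 -727553/272801; -429104/272801 1497967/272801 2093993/272801; -727553/272801 2093993/272801 20131241/272801]
step 2: x̄ = F·x = [91664/272801, 2242/11211, -2157455/272801]
step 2: P̄ = F·P·Fᵀ + Q = [167636986/272801 2242911/3737 -125122998/272801; 2242911/3737 2223382/3737 -1650414/3737; -125122998/272801 -1650414/3737 110370976/272801]
step 2: y = z − H·x̄ = [1807045/818403]
step 2: S = H·P̄·Hᵀ + R = [2654253181/272801]
step 2: K = P̄·Hᵀ·S⁻¹ = [-666643461/2654253181; -653504395/2654253181; 495849216/2654253181]
step 2: x' = x̄ + K·y = [-580100931/2654253181, -912143343/2654253181, -19896400115/2654253181]
step 2: P' = (I − K·H)·P̄ = [1970297945/2654253181 -3910963452/2654253181 -5694546462/2654253181; -3910963452/2654253181 13693403541/2654253181 15596091738/2654253181; -5694546462/2654253181 15596091738/2654253181 172602260000/2654253181]

step 0: x' = [122/425, 54/25, -5381/425], P' = [424/425 -57/25 598/425; -57/25 192/25 -114/25; 598/425 -114/25 14271/425]
step 1: x' = [-55663/818403, 1735433/818403, 688696/818403], P' = [210515/272801 -429104/272801 -727553/272801; -429104/272801 1497967/272801 2093993/272801; -727553/272801 2093993/272801 20131241/272801]
step 2: x' = [-580100931/2654253181, -912143343/2654253181, -19896400115/2654253181], P' = [1970297945/2654253181 -3910963452/2654253181 -5694546462/2654253181; -3910963452/2654253181 13693403541/2654253181 15596091738/2654253181; -5694546462/2654253181 15596091738/2654253181 172602260000/2654253181]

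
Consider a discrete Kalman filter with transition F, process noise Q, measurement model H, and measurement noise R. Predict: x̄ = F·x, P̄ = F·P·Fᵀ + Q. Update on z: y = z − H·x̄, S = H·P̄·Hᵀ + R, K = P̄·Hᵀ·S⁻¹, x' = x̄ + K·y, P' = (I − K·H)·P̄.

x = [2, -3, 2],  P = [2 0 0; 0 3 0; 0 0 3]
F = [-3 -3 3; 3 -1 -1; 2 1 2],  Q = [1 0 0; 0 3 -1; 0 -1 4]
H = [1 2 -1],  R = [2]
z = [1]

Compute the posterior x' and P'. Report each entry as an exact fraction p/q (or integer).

x' = [4, 11/4, 33/4]
P' = [1041/17 -28 79/17; -28 37/2 17/2; 79/17 17/2 749/34]

x̄ = F·x = [9, 7, 5]
P̄ = F·P·Fᵀ + Q = [73 -18 -3; -18 27 2; -3 2 27]
y = z − H·x̄ = [-17]
S = H·P̄·Hᵀ + R = [136]
K = P̄·Hᵀ·S⁻¹ = [5/17; 1/4; -13/68]
x' = x̄ + K·y = [4, 11/4, 33/4]
P' = (I − K·H)·P̄ = [1041/17 -28 79/17; -28 37/2 17/2; 79/17 17/2 749/34]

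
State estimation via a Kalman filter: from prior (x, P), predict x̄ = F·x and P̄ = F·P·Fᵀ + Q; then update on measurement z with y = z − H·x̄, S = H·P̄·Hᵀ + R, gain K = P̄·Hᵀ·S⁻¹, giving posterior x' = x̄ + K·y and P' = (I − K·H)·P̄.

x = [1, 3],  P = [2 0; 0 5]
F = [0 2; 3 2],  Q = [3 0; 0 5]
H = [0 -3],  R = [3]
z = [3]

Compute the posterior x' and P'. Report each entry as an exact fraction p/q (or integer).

x̄ = F·x = [6, 9]
P̄ = F·P·Fᵀ + Q = [23 20; 20 43]
y = z − H·x̄ = [30]
S = H·P̄·Hᵀ + R = [390]
K = P̄·Hᵀ·S⁻¹ = [-2/13; -43/130]
x' = x̄ + K·y = [18/13, -12/13]
P' = (I − K·H)·P̄ = [179/13 2/13; 2/13 43/130]

x' = [18/13, -12/13]
P' = [179/13 2/13; 2/13 43/130]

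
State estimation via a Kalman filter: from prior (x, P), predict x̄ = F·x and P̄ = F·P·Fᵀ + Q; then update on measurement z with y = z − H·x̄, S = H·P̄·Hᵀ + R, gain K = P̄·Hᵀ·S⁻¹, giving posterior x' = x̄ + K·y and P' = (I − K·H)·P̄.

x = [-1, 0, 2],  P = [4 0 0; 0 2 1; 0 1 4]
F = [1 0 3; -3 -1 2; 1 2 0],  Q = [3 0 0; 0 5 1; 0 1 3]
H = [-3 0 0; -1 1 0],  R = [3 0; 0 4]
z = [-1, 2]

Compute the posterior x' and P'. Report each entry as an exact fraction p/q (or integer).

x' = [719/1863, 4921/1863, -256/207]
P' = [614/1863 580/1863 7/414; 580/1863 7478/1863 -373/414; 7/414 -373/414 445/46]

x̄ = F·x = [5, 7, -1]
P̄ = F·P·Fᵀ + Q = [43 9 10; 9 55 -11; 10 -11 15]
y = z − H·x̄ = [14, 0]
S = H·P̄·Hᵀ + R = [390 102; 102 84]
K = P̄·Hᵀ·S⁻¹ = [-614/1863 -17/3726; -580/1863 3449/3726; -7/414 -95/414]
x' = x̄ + K·y = [719/1863, 4921/1863, -256/207]
P' = (I − K·H)·P̄ = [614/1863 580/1863 7/414; 580/1863 7478/1863 -373/414; 7/414 -373/414 445/46]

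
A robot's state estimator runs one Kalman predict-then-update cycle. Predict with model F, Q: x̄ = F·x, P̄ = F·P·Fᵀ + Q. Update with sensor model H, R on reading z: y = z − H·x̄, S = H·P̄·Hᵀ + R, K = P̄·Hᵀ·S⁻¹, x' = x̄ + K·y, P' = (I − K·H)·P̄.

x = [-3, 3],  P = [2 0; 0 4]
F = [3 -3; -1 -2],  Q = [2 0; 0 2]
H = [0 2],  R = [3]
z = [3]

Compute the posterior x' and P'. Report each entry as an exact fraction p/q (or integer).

x̄ = F·x = [-18, -3]
P̄ = F·P·Fᵀ + Q = [56 18; 18 20]
y = z − H·x̄ = [9]
S = H·P̄·Hᵀ + R = [83]
K = P̄·Hᵀ·S⁻¹ = [36/83; 40/83]
x' = x̄ + K·y = [-1170/83, 111/83]
P' = (I − K·H)·P̄ = [3352/83 54/83; 54/83 60/83]

x' = [-1170/83, 111/83]
P' = [3352/83 54/83; 54/83 60/83]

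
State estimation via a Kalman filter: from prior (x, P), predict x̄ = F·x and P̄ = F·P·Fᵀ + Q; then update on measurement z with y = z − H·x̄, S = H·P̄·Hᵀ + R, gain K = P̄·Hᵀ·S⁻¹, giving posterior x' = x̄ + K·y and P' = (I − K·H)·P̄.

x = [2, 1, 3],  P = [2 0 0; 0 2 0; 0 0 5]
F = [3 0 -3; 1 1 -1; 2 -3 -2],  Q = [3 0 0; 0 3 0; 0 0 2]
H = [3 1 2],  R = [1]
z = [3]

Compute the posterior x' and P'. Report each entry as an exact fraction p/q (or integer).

x' = [761/487, 2002/1461, -2245/1461]
P' = [1539/487 1036/487 -2776/487; 1036/487 9251/1461 -9242/1461; -2776/487 -9242/1461 17228/1461]

x̄ = F·x = [-3, 0, -5]
P̄ = F·P·Fᵀ + Q = [66 21 42; 21 12 8; 42 8 48]
y = z − H·x̄ = [22]
S = H·P̄·Hᵀ + R = [1461]
K = P̄·Hᵀ·S⁻¹ = [101/487; 91/1461; 230/1461]
x' = x̄ + K·y = [761/487, 2002/1461, -2245/1461]
P' = (I − K·H)·P̄ = [1539/487 1036/487 -2776/487; 1036/487 9251/1461 -9242/1461; -2776/487 -9242/1461 17228/1461]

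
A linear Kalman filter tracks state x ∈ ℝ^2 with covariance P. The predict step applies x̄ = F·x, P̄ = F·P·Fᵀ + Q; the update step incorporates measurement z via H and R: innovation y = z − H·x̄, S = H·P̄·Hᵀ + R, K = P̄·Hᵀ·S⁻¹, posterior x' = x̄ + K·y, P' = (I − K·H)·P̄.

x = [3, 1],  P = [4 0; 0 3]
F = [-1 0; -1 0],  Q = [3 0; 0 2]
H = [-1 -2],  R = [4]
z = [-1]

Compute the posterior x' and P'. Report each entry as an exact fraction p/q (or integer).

x̄ = F·x = [-3, -3]
P̄ = F·P·Fᵀ + Q = [7 4; 4 6]
y = z − H·x̄ = [-10]
S = H·P̄·Hᵀ + R = [51]
K = P̄·Hᵀ·S⁻¹ = [-5/17; -16/51]
x' = x̄ + K·y = [-1/17, 7/51]
P' = (I − K·H)·P̄ = [44/17 -12/17; -12/17 50/51]

x' = [-1/17, 7/51]
P' = [44/17 -12/17; -12/17 50/51]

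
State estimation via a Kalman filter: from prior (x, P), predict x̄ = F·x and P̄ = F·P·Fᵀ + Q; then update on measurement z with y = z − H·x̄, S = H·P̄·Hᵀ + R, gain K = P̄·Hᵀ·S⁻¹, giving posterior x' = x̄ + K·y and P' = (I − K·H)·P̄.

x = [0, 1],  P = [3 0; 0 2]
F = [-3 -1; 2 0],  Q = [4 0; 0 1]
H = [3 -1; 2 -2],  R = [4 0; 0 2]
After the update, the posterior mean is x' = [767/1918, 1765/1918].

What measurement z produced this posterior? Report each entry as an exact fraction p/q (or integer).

x̄ = F·x = [-1, 0]
P̄ = F·P·Fᵀ + Q = [33 -18; -18 13]
S = H·P̄·Hᵀ + R = [422 368; 368 330]
K = P̄·Hᵀ·S⁻¹ = [537/1918 -3/959; 353/1918 -377/959]
x' − x̄ = [2685/1918, 1765/1918] = K·y
y = (KᵀK)⁻¹·Kᵀ·(x' − x̄) = [5, 0]
z = y + H·x̄ = [5, 0] + [-3, -2] = [2, -2]

z = [2, -2]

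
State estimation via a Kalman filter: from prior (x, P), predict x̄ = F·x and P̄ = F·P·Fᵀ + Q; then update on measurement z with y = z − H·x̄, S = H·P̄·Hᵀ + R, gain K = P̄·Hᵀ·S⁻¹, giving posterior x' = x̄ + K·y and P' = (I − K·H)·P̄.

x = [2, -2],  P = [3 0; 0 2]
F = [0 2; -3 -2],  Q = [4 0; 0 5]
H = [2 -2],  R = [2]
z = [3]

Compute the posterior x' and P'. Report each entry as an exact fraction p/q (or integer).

x' = [-408/137, -610/137]
P' = [844/137 824/137; 824/137 872/137]

x̄ = F·x = [-4, -2]
P̄ = F·P·Fᵀ + Q = [12 -8; -8 40]
y = z − H·x̄ = [7]
S = H·P̄·Hᵀ + R = [274]
K = P̄·Hᵀ·S⁻¹ = [20/137; -48/137]
x' = x̄ + K·y = [-408/137, -610/137]
P' = (I − K·H)·P̄ = [844/137 824/137; 824/137 872/137]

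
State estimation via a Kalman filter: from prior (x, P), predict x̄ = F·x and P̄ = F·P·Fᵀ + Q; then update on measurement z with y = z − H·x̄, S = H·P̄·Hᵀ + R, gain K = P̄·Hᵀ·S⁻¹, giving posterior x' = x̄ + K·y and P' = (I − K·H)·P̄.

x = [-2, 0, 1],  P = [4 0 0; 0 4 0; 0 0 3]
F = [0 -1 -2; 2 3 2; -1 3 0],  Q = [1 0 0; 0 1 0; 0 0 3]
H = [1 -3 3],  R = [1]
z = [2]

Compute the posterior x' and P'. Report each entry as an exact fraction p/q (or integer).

x̄ = F·x = [-2, -2, 2]
P̄ = F·P·Fᵀ + Q = [17 -24 -12; -24 65 28; -12 28 43]
y = z − H·x̄ = [-8]
S = H·P̄·Hᵀ + R = [558]
K = P̄·Hᵀ·S⁻¹ = [53/558; -15/62; 11/186]
x' = x̄ + K·y = [-770/279, -2/31, 142/93]
P' = (I − K·H)·P̄ = [6677/558 -693/62 -2815/186; -693/62 2005/62 2231/62; -2815/186 2231/62 2545/62]

x' = [-770/279, -2/31, 142/93]
P' = [6677/558 -693/62 -2815/186; -693/62 2005/62 2231/62; -2815/186 2231/62 2545/62]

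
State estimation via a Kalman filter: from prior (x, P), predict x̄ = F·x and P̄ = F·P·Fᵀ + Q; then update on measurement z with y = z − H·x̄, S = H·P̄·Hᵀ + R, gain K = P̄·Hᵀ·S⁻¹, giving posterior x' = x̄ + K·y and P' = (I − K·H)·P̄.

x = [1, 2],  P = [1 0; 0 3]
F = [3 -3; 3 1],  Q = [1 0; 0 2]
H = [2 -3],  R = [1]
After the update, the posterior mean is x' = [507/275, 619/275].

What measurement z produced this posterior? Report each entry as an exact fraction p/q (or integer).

z = [-3]

x̄ = F·x = [-3, 5]
P̄ = F·P·Fᵀ + Q = [37 0; 0 14]
S = H·P̄·Hᵀ + R = [275]
K = P̄·Hᵀ·S⁻¹ = [74/275; -42/275]
x' − x̄ = [1332/275, -756/275] = K·y
y = (KᵀK)⁻¹·Kᵀ·(x' − x̄) = [18]
z = y + H·x̄ = [18] + [-21] = [-3]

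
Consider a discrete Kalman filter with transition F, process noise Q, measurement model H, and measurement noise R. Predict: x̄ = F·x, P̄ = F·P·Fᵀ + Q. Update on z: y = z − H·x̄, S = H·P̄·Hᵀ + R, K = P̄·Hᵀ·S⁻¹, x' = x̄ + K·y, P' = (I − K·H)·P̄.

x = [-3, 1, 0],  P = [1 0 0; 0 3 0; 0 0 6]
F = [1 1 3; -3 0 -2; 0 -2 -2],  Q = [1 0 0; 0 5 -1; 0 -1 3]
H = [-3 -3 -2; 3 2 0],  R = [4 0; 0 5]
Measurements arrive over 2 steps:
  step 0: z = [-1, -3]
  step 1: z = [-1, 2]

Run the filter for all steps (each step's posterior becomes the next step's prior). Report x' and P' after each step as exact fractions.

step 0: x' = [-32089/7488, 114007/22464, -4379/11232], P' = [13625/2496 -52535/7488 6523/3744; -52535/7488 224345/22464 -40021/11232; 6523/3744 -40021/11232 18209/5616]
step 1: x' = [-1208651/1438437, 1198052/479479, -14042729/7192185], P' = [569202125/60414354 -265923335/20138118 145807250/30207177; -265923335/20138118 131398005/6712706 -82743020/10069059; 145807250/30207177 -82743020/10069059 798551843/151035885]

step 0: x̄ = F·x = [-2, 9, -2]
step 0: P̄ = F·P·Fᵀ + Q = [59 -39 -42; -39 38 23; -42 23 39]
step 0: y = z − H·x̄ = [16, -15]
step 0: S = H·P̄·Hᵀ + R = [103 -14; -14 220]
step 0: K = P̄·Hᵀ·S⁻¹ = [1111/3744 3511/7488; -5017/11232 -4825/22464; -1435/5616 -4267/11232]
step 0: x' = x̄ + K·y = [-32089/7488, 114007/22464, -4379/11232]
step 0: P' = (I − K·H)·P̄ = [13625/2496 -52535/7488 6523/3744; -52535/7488 224345/22464 -40021/11232; 6523/3744 -40021/11232 18209/5616]
step 1: x̄ = F·x = [-4267/11232, 306317/22464, -35083/3744]
step 1: P̄ = F·P·Fᵀ + Q = [116081/5616 -301255/11232 -703/1872; -301255/11232 1976945/22464 -127015/3744; -703/1872 -127015/3744 17105/624]
step 1: y = z − H·x̄ = [149963/7488, -67763/2808]
step 1: S = H·P̄·Hᵀ + R = [492545/2496 -162665/936; -162665/936 77639/351]
step 1: K = P̄·Hᵀ·S⁻¹ = [12809330/30207177 7471091/20138118; -6729995/10069059 -625465/6712706; -15194134/151035885 -3935758/10069059]
step 1: x' = x̄ + K·y = [-1208651/1438437, 1198052/479479, -14042729/7192185]
step 1: P' = (I − K·H)·P̄ = [569202125/60414354 -265923335/20138118 145807250/30207177; -265923335/20138118 131398005/6712706 -82743020/10069059; 145807250/30207177 -82743020/10069059 798551843/151035885]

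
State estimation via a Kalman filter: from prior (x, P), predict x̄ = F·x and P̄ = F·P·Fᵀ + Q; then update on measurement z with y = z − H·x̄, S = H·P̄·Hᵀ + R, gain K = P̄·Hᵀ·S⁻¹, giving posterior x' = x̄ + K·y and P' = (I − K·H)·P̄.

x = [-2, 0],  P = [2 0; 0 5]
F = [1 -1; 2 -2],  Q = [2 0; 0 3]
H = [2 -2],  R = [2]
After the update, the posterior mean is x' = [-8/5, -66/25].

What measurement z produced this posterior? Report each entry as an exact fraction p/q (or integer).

x̄ = F·x = [-2, -4]
P̄ = F·P·Fᵀ + Q = [9 14; 14 31]
S = H·P̄·Hᵀ + R = [50]
K = P̄·Hᵀ·S⁻¹ = [-1/5; -17/25]
x' − x̄ = [2/5, 34/25] = K·y
y = (KᵀK)⁻¹·Kᵀ·(x' − x̄) = [-2]
z = y + H·x̄ = [-2] + [4] = [2]

z = [2]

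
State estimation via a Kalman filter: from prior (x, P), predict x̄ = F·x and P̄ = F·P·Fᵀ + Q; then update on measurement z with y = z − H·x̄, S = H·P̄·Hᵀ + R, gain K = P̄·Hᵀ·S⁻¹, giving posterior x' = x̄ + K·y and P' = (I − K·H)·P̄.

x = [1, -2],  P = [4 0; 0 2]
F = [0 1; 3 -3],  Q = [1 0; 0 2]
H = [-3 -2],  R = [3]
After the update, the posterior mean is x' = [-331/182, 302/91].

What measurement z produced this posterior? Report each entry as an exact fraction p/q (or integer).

x̄ = F·x = [-2, 9]
P̄ = F·P·Fᵀ + Q = [3 -6; -6 56]
S = H·P̄·Hᵀ + R = [182]
K = P̄·Hᵀ·S⁻¹ = [3/182; -47/91]
x' − x̄ = [33/182, -517/91] = K·y
y = (KᵀK)⁻¹·Kᵀ·(x' − x̄) = [11]
z = y + H·x̄ = [11] + [-12] = [-1]

z = [-1]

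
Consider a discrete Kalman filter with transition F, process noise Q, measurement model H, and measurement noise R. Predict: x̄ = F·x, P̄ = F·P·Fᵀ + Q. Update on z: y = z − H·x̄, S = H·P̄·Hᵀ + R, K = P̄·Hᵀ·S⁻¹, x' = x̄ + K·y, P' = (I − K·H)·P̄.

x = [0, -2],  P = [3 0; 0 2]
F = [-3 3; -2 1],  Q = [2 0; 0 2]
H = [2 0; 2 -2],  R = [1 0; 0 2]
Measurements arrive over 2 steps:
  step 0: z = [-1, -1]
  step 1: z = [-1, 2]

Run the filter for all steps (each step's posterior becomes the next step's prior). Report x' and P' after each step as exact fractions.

step 0: x̄ = F·x = [-6, -2]
step 0: P̄ = F·P·Fᵀ + Q = [47 24; 24 16]
step 0: y = z − H·x̄ = [11, 7]
step 0: S = H·P̄·Hᵀ + R = [189 92; 92 62]
step 0: K = P̄·Hᵀ·S⁻¹ = [798/1627 23/1627; 752/1627 -696/1627]
step 0: x' = x̄ + K·y = [-823/1627, 146/1627]
step 0: P' = (I − K·H)·P̄ = [399/1627 376/1627; 376/1627 1072/1627]
step 1: x̄ = F·x = [2907/1627, 1792/1627]
step 1: P̄ = F·P·Fᵀ + Q = [9725/1627 2226/1627; 2226/1627 4418/1627]
step 1: y = z − H·x̄ = [-7441/1627, 1024/1627]
step 1: S = H·P̄·Hᵀ + R = [40527/1627 29996/1627; 29996/1627 42018/1627]
step 1: K = P̄·Hᵀ·S⁻¹ = [112898/246805 7499/246805; 19580/49361 -19128/49361]
step 1: x' = x̄ + K·y = [-70641/246805, -47220/49361]
step 1: P' = (I − K·H)·P̄ = [56449/246805 9790/49361; 9790/49361 28918/49361]

step 0: x' = [-823/1627, 146/1627], P' = [399/1627 376/1627; 376/1627 1072/1627]
step 1: x' = [-70641/246805, -47220/49361], P' = [56449/246805 9790/49361; 9790/49361 28918/49361]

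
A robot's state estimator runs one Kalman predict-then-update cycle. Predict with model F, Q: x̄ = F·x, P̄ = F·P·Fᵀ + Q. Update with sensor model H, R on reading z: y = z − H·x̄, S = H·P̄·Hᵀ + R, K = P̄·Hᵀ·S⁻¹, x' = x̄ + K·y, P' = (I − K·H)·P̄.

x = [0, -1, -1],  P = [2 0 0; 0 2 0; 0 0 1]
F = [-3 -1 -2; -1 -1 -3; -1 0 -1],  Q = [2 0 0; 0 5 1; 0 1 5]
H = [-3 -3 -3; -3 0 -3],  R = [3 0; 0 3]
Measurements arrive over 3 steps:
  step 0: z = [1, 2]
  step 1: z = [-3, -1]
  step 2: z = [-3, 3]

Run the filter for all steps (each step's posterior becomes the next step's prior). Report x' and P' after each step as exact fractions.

step 0: x̄ = F·x = [3, 4, 1]
step 0: P̄ = F·P·Fᵀ + Q = [26 14 8; 14 18 6; 8 6 8]
step 0: y = z − H·x̄ = [25, 14]
step 0: S = H·P̄·Hᵀ + R = [975 630; 630 453]
step 0: K = P̄·Hᵀ·S⁻¹ = [-108/4975 -194/995; -1538/4975 296/995; 38/4975 -116/995]
step 0: x' = x̄ + K·y = [-271/995, 434/995, -439/995]
step 0: P' = (I − K·H)·P̄ = [14858/4975 -862/4975 -13888/4975; -862/4975 3018/4975 -618/4975; -13888/4975 -618/4975 14468/4975]
step 1: x̄ = F·x = [1257/995, 1154/995, 142/199]
step 1: P̄ = F·P·Fᵀ + Q = [30262/4975 -24906/4975 518/995; -24906/4975 84203/4975 1241/995; 518/995 1241/995 1057/199]
step 1: y = z − H·x̄ = [6378/995, 4906/995]
step 1: S = H·P̄·Hᵀ + R = [992937/4975 388494/4975; 388494/4975 571728/4975]
step 1: K = P̄·Hᵀ·S⁻¹ = [137686/2326981 -494690/2326981; -1497975/4653962 2949149/9307924; -296955/4653962 -1013555/9307924]
step 1: x' = x̄ + K·y = [1383143/2326981, 3066181/4653962, -1081323/4653962]
step 1: P' = (I − K·H)·P̄ = [5014390/2326981 -632376/2326981 -4519700/2326981; -632376/2326981 5945099/9307924 -419645/9307924; -4519700/2326981 -419645/9307924 19092355/9307924]
step 2: x̄ = F·x = [-9202393/4653962, -1294249/2326981, -1684963/4653962]
step 2: P̄ = F·P·Fᵀ + Q = [47647203/9307924 -7602783/2326981 5014241/9307924; -7602783/2326981 32080949/2326981 2844550/2326981; 5014241/9307924 2844550/2326981 49531935/9307924]
step 2: y = z − H·x̄ = [-27194724/2326981, -9350091/2326981]
step 2: S = H·P̄·Hᵀ + R = [451278435/2326981 198393048/2326981; 198393048/2326981 248198088/2326981]
step 2: K = P̄·Hᵀ·S⁻¹ = [22047431/433600943 -692981837/3468807544; -138330993/433600943 1084083461/3468807544; -24802890/433600943 -51643162/433600943]
step 2: x' = x̄ + K·y = [-6135766601/3468807544, 6647757629/3468807544, 680774995/867201886]
step 2: P' = (I − K·H)·P̄ = [7259642199/3468807544 -869361285/3468807544 -3283330181/1734403772; -869361285/3468807544 2190731405/3468807544 -26840272/433600943; -3283330181/1734403772 -26840272/433600943 3489902829/1734403772]

step 0: x' = [-271/995, 434/995, -439/995], P' = [14858/4975 -862/4975 -13888/4975; -862/4975 3018/4975 -618/4975; -13888/4975 -618/4975 14468/4975]
step 1: x' = [1383143/2326981, 3066181/4653962, -1081323/4653962], P' = [5014390/2326981 -632376/2326981 -4519700/2326981; -632376/2326981 5945099/9307924 -419645/9307924; -4519700/2326981 -419645/9307924 19092355/9307924]
step 2: x' = [-6135766601/3468807544, 6647757629/3468807544, 680774995/867201886], P' = [7259642199/3468807544 -869361285/3468807544 -3283330181/1734403772; -869361285/3468807544 2190731405/3468807544 -26840272/433600943; -3283330181/1734403772 -26840272/433600943 3489902829/1734403772]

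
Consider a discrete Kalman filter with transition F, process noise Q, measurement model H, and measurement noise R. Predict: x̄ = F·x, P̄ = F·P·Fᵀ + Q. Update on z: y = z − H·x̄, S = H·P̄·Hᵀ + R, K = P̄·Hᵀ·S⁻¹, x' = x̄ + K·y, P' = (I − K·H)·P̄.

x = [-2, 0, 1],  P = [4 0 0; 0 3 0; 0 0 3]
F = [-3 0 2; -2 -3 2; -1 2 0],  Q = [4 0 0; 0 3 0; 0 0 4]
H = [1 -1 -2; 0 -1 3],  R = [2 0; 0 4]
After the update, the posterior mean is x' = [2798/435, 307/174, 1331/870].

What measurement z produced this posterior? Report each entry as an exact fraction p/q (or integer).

x̄ = F·x = [8, 6, 2]
P̄ = F·P·Fᵀ + Q = [52 36 12; 36 58 -10; 12 -10 20]
S = H·P̄·Hᵀ + R = [32 -52; -52 302]
K = P̄·Hᵀ·S⁻¹ = [-151/435 -26/435; -259/348 -73/174; -449/1740 163/870]
x' − x̄ = [-682/435, -737/174, -409/870] = K·y
y = (KᵀK)⁻¹·Kᵀ·(x' − x̄) = [4, 3]
z = y + H·x̄ = [4, 3] + [-2, 0] = [2, 3]

z = [2, 3]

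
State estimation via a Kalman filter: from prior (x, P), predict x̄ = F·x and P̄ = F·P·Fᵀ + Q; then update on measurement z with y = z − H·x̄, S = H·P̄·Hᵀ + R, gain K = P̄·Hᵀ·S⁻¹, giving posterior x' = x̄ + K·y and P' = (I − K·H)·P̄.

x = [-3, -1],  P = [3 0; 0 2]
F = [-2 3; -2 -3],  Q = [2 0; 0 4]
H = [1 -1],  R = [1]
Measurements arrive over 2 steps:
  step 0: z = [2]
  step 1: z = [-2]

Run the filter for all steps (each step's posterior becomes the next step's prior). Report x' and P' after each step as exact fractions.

step 0: x' = [541/79, 391/79], P' = [1084/79 1046/79; 1046/79 1086/79]
step 1: x' = [-181083/39649, -104289/39649], P' = [213392/39649 206238/39649; 206238/39649 238654/39649]

step 0: x̄ = F·x = [3, 9]
step 0: P̄ = F·P·Fᵀ + Q = [32 -6; -6 34]
step 0: y = z − H·x̄ = [8]
step 0: S = H·P̄·Hᵀ + R = [79]
step 0: K = P̄·Hᵀ·S⁻¹ = [38/79; -40/79]
step 0: x' = x̄ + K·y = [541/79, 391/79]
step 0: P' = (I − K·H)·P̄ = [1084/79 1046/79; 1046/79 1086/79]
step 1: x̄ = F·x = [91/79, -2255/79]
step 1: P̄ = F·P·Fᵀ + Q = [1716/79 -5438/79; -5438/79 26978/79]
step 1: y = z − H·x̄ = [-2504/79]
step 1: S = H·P̄·Hᵀ + R = [39649/79]
step 1: K = P̄·Hᵀ·S⁻¹ = [7154/39649; -32416/39649]
step 1: x' = x̄ + K·y = [-181083/39649, -104289/39649]
step 1: P' = (I − K·H)·P̄ = [213392/39649 206238/39649; 206238/39649 238654/39649]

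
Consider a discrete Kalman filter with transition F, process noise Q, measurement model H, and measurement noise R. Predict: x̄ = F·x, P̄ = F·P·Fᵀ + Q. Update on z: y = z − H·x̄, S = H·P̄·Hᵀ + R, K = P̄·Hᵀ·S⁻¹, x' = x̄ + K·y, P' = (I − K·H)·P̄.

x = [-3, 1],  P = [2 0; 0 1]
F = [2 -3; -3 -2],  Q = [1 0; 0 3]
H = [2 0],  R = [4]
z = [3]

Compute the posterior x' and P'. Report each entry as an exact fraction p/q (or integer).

x̄ = F·x = [-9, 7]
P̄ = F·P·Fᵀ + Q = [18 -6; -6 25]
y = z − H·x̄ = [21]
S = H·P̄·Hᵀ + R = [76]
K = P̄·Hᵀ·S⁻¹ = [9/19; -3/19]
x' = x̄ + K·y = [18/19, 70/19]
P' = (I − K·H)·P̄ = [18/19 -6/19; -6/19 439/19]

x' = [18/19, 70/19]
P' = [18/19 -6/19; -6/19 439/19]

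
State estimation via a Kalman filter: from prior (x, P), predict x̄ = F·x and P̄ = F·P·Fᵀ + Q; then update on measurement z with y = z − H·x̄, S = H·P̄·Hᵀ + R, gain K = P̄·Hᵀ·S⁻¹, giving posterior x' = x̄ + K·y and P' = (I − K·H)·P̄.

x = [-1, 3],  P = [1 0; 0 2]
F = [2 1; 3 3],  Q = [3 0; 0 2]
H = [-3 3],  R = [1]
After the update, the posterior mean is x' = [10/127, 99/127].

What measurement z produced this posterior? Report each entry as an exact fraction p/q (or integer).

x̄ = F·x = [1, 6]
P̄ = F·P·Fᵀ + Q = [9 12; 12 29]
S = H·P̄·Hᵀ + R = [127]
K = P̄·Hᵀ·S⁻¹ = [9/127; 51/127]
x' − x̄ = [-117/127, -663/127] = K·y
y = (KᵀK)⁻¹·Kᵀ·(x' − x̄) = [-13]
z = y + H·x̄ = [-13] + [15] = [2]

z = [2]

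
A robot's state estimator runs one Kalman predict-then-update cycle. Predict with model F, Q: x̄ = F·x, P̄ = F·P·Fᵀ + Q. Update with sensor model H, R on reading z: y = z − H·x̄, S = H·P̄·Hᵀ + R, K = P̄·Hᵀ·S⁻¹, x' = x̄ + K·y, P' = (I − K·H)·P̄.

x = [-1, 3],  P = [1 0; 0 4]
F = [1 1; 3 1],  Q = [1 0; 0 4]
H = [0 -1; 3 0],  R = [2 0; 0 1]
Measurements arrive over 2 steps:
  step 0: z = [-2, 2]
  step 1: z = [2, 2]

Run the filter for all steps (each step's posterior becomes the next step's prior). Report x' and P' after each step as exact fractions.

step 0: x' = [221/302, 205/151], P' = [65/604 7/302; 7/302 247/151]
step 1: x' = [773/1150, -433/575], P' = [12191/115000 1239/57500; 1239/57500 41731/28750]

step 0: x̄ = F·x = [2, 0]
step 0: P̄ = F·P·Fᵀ + Q = [6 7; 7 17]
step 0: y = z − H·x̄ = [-2, -4]
step 0: S = H·P̄·Hᵀ + R = [19 -21; -21 55]
step 0: K = P̄·Hᵀ·S⁻¹ = [-7/604 195/604; -247/302 21/302]
step 0: x' = x̄ + K·y = [221/302, 205/151]
step 0: P' = (I − K·H)·P̄ = [65/604 7/302; 7/302 247/151]
step 1: x̄ = F·x = [631/302, 1073/302]
step 1: P̄ = F·P·Fᵀ + Q = [1685/604 1239/604; 1239/604 4073/604]
step 1: y = z − H·x̄ = [1677/302, -1289/302]
step 1: S = H·P̄·Hᵀ + R = [5281/604 -3717/604; -3717/604 15769/604]
step 1: K = P̄·Hᵀ·S⁻¹ = [-1239/115000 36573/115000; -41731/57500 3717/57500]
step 1: x' = x̄ + K·y = [773/1150, -433/575]
step 1: P' = (I − K·H)·P̄ = [12191/115000 1239/57500; 1239/57500 41731/28750]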